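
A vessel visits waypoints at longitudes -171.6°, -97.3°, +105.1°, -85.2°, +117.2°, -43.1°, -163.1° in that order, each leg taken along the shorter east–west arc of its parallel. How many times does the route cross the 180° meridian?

Leg 1: -171.6° → -97.3°, shortest Δλ = 74.3° (east) — does not cross 180°.
Leg 2: -97.3° → +105.1°, shortest Δλ = -157.6° (west) — crosses 180°.
Leg 3: +105.1° → -85.2°, shortest Δλ = 169.7° (east) — crosses 180°.
Leg 4: -85.2° → +117.2°, shortest Δλ = -157.6° (west) — crosses 180°.
Leg 5: +117.2° → -43.1°, shortest Δλ = -160.3° (west) — does not cross 180°.
Leg 6: -43.1° → -163.1°, shortest Δλ = -120.0° (west) — does not cross 180°.
Total crossings: 3.

3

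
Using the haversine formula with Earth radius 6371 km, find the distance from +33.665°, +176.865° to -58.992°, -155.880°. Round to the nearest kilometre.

10607 km

Δλ = -155.880 − 176.865 = -332.745°; wrapped into (−180°, 180°]: 27.255°.
Δφ = -58.992 − 33.665 = -92.657°.
a = sin²(Δφ/2) + cos φ₁ · cos φ₂ · sin²(Δλ/2) = 0.546980.
c = 2·atan2(√a, √(1−a)) = 1.66489 rad → d = 6371·c ≈ 10607.04 km.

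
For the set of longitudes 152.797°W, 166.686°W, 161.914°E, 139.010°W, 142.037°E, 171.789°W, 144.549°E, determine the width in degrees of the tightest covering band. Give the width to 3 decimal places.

Sort the longitudes: -171.789°, -166.686°, -152.797°, -139.010°, +142.037°, +144.549°, +161.914°.
Eastward gaps between consecutive values (wrapping around): 5.103°, 13.889°, 13.787°, 281.047°, 2.512°, 17.365°, 26.297°.
Largest gap = 281.047° ⇒ minimal covering band is its complement: 360° − 281.047° = 78.953°.
Band runs from +142.037° eastward to -139.010°, crossing the antimeridian.

78.953°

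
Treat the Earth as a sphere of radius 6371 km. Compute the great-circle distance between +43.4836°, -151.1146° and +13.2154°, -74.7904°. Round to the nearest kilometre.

7903 km

Δλ = -74.7904 − -151.1146 = 76.3242°.
Δφ = 13.2154 − 43.4836 = -30.2682°.
a = sin²(Δφ/2) + cos φ₁ · cos φ₂ · sin²(Δλ/2) = 0.337839.
c = 2·atan2(√a, √(1−a)) = 1.24050 rad → d = 6371·c ≈ 7903.24 km.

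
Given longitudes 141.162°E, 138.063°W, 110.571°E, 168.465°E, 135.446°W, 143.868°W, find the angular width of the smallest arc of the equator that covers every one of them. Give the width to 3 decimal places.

113.983°

Sort the longitudes: -143.868°, -138.063°, -135.446°, +110.571°, +141.162°, +168.465°.
Eastward gaps between consecutive values (wrapping around): 5.805°, 2.617°, 246.017°, 30.591°, 27.303°, 47.667°.
Largest gap = 246.017° ⇒ minimal covering band is its complement: 360° − 246.017° = 113.983°.
Band runs from +110.571° eastward to -135.446°, crossing the antimeridian.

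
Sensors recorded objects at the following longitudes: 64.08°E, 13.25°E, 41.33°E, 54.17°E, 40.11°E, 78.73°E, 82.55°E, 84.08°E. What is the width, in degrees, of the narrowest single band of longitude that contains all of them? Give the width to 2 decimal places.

70.83°

Sort the longitudes: +13.25°, +40.11°, +41.33°, +54.17°, +64.08°, +78.73°, +82.55°, +84.08°.
Eastward gaps between consecutive values (wrapping around): 26.86°, 1.22°, 12.84°, 9.91°, 14.65°, 3.82°, 1.53°, 289.17°.
Largest gap = 289.17° ⇒ minimal covering band is its complement: 360° − 289.17° = 70.83°.
Band runs from +13.25° eastward to +84.08°.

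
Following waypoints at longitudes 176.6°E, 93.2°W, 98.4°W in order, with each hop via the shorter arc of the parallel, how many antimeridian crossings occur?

Leg 1: +176.6° → -93.2°, shortest Δλ = 90.2° (east) — crosses 180°.
Leg 2: -93.2° → -98.4°, shortest Δλ = -5.2° (west) — does not cross 180°.
Total crossings: 1.

1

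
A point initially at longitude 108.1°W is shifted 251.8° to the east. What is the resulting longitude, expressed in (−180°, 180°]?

143.7°E

Start at -108.1°; shift +251.8° → +143.7°.
+143.7° already lies in (−180°, 180°].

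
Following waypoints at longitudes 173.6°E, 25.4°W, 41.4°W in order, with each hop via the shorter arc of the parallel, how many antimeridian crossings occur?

1

Leg 1: +173.6° → -25.4°, shortest Δλ = 161.0° (east) — crosses 180°.
Leg 2: -25.4° → -41.4°, shortest Δλ = -16.0° (west) — does not cross 180°.
Total crossings: 1.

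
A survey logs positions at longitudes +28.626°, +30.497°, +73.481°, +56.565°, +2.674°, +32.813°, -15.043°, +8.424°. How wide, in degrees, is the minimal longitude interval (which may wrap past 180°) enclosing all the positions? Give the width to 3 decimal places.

88.524°

Sort the longitudes: -15.043°, +2.674°, +8.424°, +28.626°, +30.497°, +32.813°, +56.565°, +73.481°.
Eastward gaps between consecutive values (wrapping around): 17.717°, 5.750°, 20.202°, 1.871°, 2.316°, 23.752°, 16.916°, 271.476°.
Largest gap = 271.476° ⇒ minimal covering band is its complement: 360° − 271.476° = 88.524°.
Band runs from -15.043° eastward to +73.481°.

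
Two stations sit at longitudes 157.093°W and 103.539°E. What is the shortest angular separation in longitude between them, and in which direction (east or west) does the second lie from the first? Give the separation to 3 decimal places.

Raw difference: 103.539 − -157.093 = 260.632°.
Normalise into (−180°, 180°]: 260.632° − 360° = -99.368°.
Negative ⇒ the second point lies to the west; separation 99.368°.

99.368° west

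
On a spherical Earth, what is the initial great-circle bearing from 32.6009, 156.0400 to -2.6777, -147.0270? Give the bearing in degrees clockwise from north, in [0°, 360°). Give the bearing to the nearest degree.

Δλ = -147.0270 − 156.0400 = -303.0670°; wrapped into (−180°, 180°]: 56.9330°.
θ = atan2( sin Δλ · cos φ₂ , cos φ₁ · sin φ₂ − sin φ₁ · cos φ₂ · cos Δλ )
  = atan2(0.83712, -0.33301) = 111.693° → normalised to [0°, 360°): 111.693°.

112°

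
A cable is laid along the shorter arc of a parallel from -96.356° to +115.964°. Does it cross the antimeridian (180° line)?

Yes

Naïve |115.964 − -96.356| = 212.32° > 180°, so the shorter arc goes the other way round — across 180°.
Signed shortest Δλ = ((115.964 − -96.356 + 180) mod 360) − 180 = -147.68°.
Going west by 147.68° from -96.356° passes through 180° before reaching +115.964°.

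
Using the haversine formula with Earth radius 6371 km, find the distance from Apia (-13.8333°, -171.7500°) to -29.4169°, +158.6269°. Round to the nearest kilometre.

Δλ = 158.6269 − -171.7500 = 330.3769°; wrapped into (−180°, 180°]: -29.6231°.
Δφ = -29.4169 − -13.8333 = -15.5836°.
a = sin²(Δφ/2) + cos φ₁ · cos φ₂ · sin²(Δλ/2) = 0.073655.
c = 2·atan2(√a, √(1−a)) = 0.54968 rad → d = 6371·c ≈ 3502.04 km.

3502 km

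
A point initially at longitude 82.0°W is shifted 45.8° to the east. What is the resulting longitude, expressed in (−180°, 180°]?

Start at -82.0°; shift +45.8° → -36.2°.
-36.2° already lies in (−180°, 180°].

36.2°W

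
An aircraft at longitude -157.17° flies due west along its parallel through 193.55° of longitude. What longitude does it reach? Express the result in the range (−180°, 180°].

Start at -157.17°; shift −193.55° → -350.72°.
-350.72° lies outside (−180°, 180°]; add 360° → +9.28°.

+9.28°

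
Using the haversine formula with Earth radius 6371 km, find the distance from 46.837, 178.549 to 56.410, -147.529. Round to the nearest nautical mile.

1371 nmi

Δλ = -147.529 − 178.549 = -326.078°; wrapped into (−180°, 180°]: 33.922°.
Δφ = 56.410 − 46.837 = 9.573°.
a = sin²(Δφ/2) + cos φ₁ · cos φ₂ · sin²(Δλ/2) = 0.039170.
c = 2·atan2(√a, √(1−a)) = 0.39846 rad → d = 6371·c ≈ 2538.59 km ≈ 1370.73 nmi.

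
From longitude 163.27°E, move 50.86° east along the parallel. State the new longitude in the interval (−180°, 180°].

145.87°W

Start at +163.27°; shift +50.86° → +214.13°.
+214.13° lies outside (−180°, 180°]; subtract 360° → -145.87°.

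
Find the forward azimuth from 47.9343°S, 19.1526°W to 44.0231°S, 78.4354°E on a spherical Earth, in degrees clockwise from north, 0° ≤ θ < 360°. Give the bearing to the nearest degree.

127°

Δλ = 78.4354 − -19.1526 = 97.5880°.
θ = atan2( sin Δλ · cos φ₂ , cos φ₁ · sin φ₂ − sin φ₁ · cos φ₂ · cos Δλ )
  = atan2(0.71276, -0.53609) = 126.948° → normalised to [0°, 360°): 126.948°.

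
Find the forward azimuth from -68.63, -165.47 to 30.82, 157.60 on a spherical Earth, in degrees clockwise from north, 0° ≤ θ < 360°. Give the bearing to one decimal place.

328.0°

Δλ = 157.60 − -165.47 = 323.07°; wrapped into (−180°, 180°]: -36.93°.
θ = atan2( sin Δλ · cos φ₂ , cos φ₁ · sin φ₂ − sin φ₁ · cos φ₂ · cos Δλ )
  = atan2(-0.51599, 0.82598) = -31.993° → normalised to [0°, 360°): 328.007°.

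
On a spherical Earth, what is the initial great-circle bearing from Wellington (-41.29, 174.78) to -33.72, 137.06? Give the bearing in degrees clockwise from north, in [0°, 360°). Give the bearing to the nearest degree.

272°

Δλ = 137.06 − 174.78 = -37.72°.
θ = atan2( sin Δλ · cos φ₂ , cos φ₁ · sin φ₂ − sin φ₁ · cos φ₂ · cos Δλ )
  = atan2(-0.50887, 0.01703) = -88.083° → normalised to [0°, 360°): 271.917°.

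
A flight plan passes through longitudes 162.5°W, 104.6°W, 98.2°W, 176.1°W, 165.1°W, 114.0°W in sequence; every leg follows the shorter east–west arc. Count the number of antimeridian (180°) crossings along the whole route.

Leg 1: -162.5° → -104.6°, shortest Δλ = 57.9° (east) — does not cross 180°.
Leg 2: -104.6° → -98.2°, shortest Δλ = 6.4° (east) — does not cross 180°.
Leg 3: -98.2° → -176.1°, shortest Δλ = -77.9° (west) — does not cross 180°.
Leg 4: -176.1° → -165.1°, shortest Δλ = 11.0° (east) — does not cross 180°.
Leg 5: -165.1° → -114.0°, shortest Δλ = 51.1° (east) — does not cross 180°.
Total crossings: 0.

0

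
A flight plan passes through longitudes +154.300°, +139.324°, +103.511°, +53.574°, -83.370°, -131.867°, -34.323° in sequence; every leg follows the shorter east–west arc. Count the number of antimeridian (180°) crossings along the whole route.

0

Leg 1: +154.300° → +139.324°, shortest Δλ = -14.976° (west) — does not cross 180°.
Leg 2: +139.324° → +103.511°, shortest Δλ = -35.813° (west) — does not cross 180°.
Leg 3: +103.511° → +53.574°, shortest Δλ = -49.937° (west) — does not cross 180°.
Leg 4: +53.574° → -83.370°, shortest Δλ = -136.944° (west) — does not cross 180°.
Leg 5: -83.370° → -131.867°, shortest Δλ = -48.497° (west) — does not cross 180°.
Leg 6: -131.867° → -34.323°, shortest Δλ = 97.544° (east) — does not cross 180°.
Total crossings: 0.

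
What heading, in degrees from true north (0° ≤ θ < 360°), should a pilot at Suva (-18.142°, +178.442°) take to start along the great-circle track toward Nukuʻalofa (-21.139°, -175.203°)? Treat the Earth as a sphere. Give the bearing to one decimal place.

117.6°

Δλ = -175.203 − 178.442 = -353.645°; wrapped into (−180°, 180°]: 6.355°.
θ = atan2( sin Δλ · cos φ₂ , cos φ₁ · sin φ₂ − sin φ₁ · cos φ₂ · cos Δλ )
  = atan2(0.10324, -0.05407) = 117.642° → normalised to [0°, 360°): 117.642°.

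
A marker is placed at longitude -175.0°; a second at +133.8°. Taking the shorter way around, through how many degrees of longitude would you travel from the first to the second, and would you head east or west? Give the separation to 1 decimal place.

Raw difference: 133.8 − -175.0 = 308.8°.
Normalise into (−180°, 180°]: 308.8° − 360° = -51.2°.
Negative ⇒ the second point lies to the west; separation 51.2°.

51.2° west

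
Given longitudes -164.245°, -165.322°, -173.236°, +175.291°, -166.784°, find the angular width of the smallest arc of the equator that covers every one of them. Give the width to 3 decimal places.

Sort the longitudes: -173.236°, -166.784°, -165.322°, -164.245°, +175.291°.
Eastward gaps between consecutive values (wrapping around): 6.452°, 1.462°, 1.077°, 339.536°, 11.473°.
Largest gap = 339.536° ⇒ minimal covering band is its complement: 360° − 339.536° = 20.464°.
Band runs from +175.291° eastward to -164.245°, crossing the antimeridian.

20.464°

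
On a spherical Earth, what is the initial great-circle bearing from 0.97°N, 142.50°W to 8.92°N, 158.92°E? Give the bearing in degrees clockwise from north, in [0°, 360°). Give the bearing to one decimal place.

Δλ = 158.92 − -142.50 = 301.42°; wrapped into (−180°, 180°]: -58.58°.
θ = atan2( sin Δλ · cos φ₂ , cos φ₁ · sin φ₂ − sin φ₁ · cos φ₂ · cos Δλ )
  = atan2(-0.84305, 0.14631) = -80.154° → normalised to [0°, 360°): 279.846°.

279.8°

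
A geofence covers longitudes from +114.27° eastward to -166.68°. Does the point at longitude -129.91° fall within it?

No

Band width going east from +114.27° to -166.68°: ((-166.68 − 114.27) mod 360) = 79.05°.
Offset of -129.91° east of the west edge: ((-129.91 − 114.27) mod 360) = 115.82°.
115.82° > 79.05° ⇒ outside.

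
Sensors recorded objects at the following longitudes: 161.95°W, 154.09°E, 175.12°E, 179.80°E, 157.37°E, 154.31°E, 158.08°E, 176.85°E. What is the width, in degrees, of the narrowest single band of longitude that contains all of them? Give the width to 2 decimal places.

Sort the longitudes: -161.95°, +154.09°, +154.31°, +157.37°, +158.08°, +175.12°, +176.85°, +179.80°.
Eastward gaps between consecutive values (wrapping around): 316.04°, 0.22°, 3.06°, 0.71°, 17.04°, 1.73°, 2.95°, 18.25°.
Largest gap = 316.04° ⇒ minimal covering band is its complement: 360° − 316.04° = 43.96°.
Band runs from +154.09° eastward to -161.95°, crossing the antimeridian.

43.96°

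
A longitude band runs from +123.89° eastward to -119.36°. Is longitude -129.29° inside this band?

Yes

Band width going east from +123.89° to -119.36°: ((-119.36 − 123.89) mod 360) = 116.75°.
Offset of -129.29° east of the west edge: ((-129.29 − 123.89) mod 360) = 106.82°.
106.82° ≤ 116.75° ⇒ inside.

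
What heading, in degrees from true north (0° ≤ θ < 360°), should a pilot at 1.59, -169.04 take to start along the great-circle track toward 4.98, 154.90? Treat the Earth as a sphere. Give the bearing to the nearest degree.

276°

Δλ = 154.90 − -169.04 = 323.94°; wrapped into (−180°, 180°]: -36.06°.
θ = atan2( sin Δλ · cos φ₂ , cos φ₁ · sin φ₂ − sin φ₁ · cos φ₂ · cos Δλ )
  = atan2(-0.58641, 0.06443) = -83.730° → normalised to [0°, 360°): 276.270°.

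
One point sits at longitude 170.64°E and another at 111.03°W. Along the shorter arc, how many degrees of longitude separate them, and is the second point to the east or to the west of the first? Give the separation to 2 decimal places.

78.33° east

Raw difference: -111.03 − 170.64 = -281.67°.
Normalise into (−180°, 180°]: -281.67° + 360° = 78.33°.
Positive ⇒ the second point lies to the east; separation 78.33°.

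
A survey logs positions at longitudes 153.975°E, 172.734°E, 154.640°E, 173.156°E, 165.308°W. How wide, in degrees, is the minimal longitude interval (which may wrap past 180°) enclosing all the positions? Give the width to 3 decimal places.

40.717°

Sort the longitudes: -165.308°, +153.975°, +154.640°, +172.734°, +173.156°.
Eastward gaps between consecutive values (wrapping around): 319.283°, 0.665°, 18.094°, 0.422°, 21.536°.
Largest gap = 319.283° ⇒ minimal covering band is its complement: 360° − 319.283° = 40.717°.
Band runs from +153.975° eastward to -165.308°, crossing the antimeridian.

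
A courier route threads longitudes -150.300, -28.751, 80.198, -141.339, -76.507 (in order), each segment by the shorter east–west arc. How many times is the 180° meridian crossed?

Leg 1: -150.300° → -28.751°, shortest Δλ = 121.549° (east) — does not cross 180°.
Leg 2: -28.751° → +80.198°, shortest Δλ = 108.949° (east) — does not cross 180°.
Leg 3: +80.198° → -141.339°, shortest Δλ = 138.463° (east) — crosses 180°.
Leg 4: -141.339° → -76.507°, shortest Δλ = 64.832° (east) — does not cross 180°.
Total crossings: 1.

1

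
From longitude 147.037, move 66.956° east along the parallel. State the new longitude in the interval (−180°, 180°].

Start at +147.037°; shift +66.956° → +213.993°.
+213.993° lies outside (−180°, 180°]; subtract 360° → -146.007°.

-146.007°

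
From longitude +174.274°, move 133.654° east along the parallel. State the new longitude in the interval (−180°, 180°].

Start at +174.274°; shift +133.654° → +307.928°.
+307.928° lies outside (−180°, 180°]; subtract 360° → -52.072°.

-52.072°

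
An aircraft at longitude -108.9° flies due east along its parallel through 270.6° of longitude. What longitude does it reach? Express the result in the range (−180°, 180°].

+161.7°

Start at -108.9°; shift +270.6° → +161.7°.
+161.7° already lies in (−180°, 180°].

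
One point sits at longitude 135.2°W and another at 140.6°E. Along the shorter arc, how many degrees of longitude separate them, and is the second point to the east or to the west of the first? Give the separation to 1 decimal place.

84.2° west

Raw difference: 140.6 − -135.2 = 275.8°.
Normalise into (−180°, 180°]: 275.8° − 360° = -84.2°.
Negative ⇒ the second point lies to the west; separation 84.2°.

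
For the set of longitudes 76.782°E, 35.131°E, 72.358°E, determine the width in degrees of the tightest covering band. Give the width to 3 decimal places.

41.651°

Sort the longitudes: +35.131°, +72.358°, +76.782°.
Eastward gaps between consecutive values (wrapping around): 37.227°, 4.424°, 318.349°.
Largest gap = 318.349° ⇒ minimal covering band is its complement: 360° − 318.349° = 41.651°.
Band runs from +35.131° eastward to +76.782°.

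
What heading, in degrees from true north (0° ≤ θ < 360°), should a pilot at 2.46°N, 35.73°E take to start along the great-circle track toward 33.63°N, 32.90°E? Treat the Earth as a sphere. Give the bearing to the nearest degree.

355°

Δλ = 32.90 − 35.73 = -2.83°.
θ = atan2( sin Δλ · cos φ₂ , cos φ₁ · sin φ₂ − sin φ₁ · cos φ₂ · cos Δλ )
  = atan2(-0.04111, 0.51762) = -4.541° → normalised to [0°, 360°): 355.459°.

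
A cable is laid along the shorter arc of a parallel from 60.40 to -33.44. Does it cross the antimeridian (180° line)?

No

Signed shortest Δλ = ((-33.44 − 60.40 + 180) mod 360) − 180 = -93.84°.
Going west by 93.84° from +60.40° reaches -33.44° without touching 180°.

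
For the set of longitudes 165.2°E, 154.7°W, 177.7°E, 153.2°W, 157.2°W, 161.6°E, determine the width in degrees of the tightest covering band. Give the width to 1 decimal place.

45.2°

Sort the longitudes: -157.2°, -154.7°, -153.2°, +161.6°, +165.2°, +177.7°.
Eastward gaps between consecutive values (wrapping around): 2.5°, 1.5°, 314.8°, 3.6°, 12.5°, 25.1°.
Largest gap = 314.8° ⇒ minimal covering band is its complement: 360° − 314.8° = 45.2°.
Band runs from +161.6° eastward to -153.2°, crossing the antimeridian.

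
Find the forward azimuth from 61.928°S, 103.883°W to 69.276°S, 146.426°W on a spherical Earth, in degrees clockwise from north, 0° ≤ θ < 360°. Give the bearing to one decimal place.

228.7°

Δλ = -146.426 − -103.883 = -42.543°.
θ = atan2( sin Δλ · cos φ₂ , cos φ₁ · sin φ₂ − sin φ₁ · cos φ₂ · cos Δλ )
  = atan2(-0.23926, -0.21009) = -131.285° → normalised to [0°, 360°): 228.715°.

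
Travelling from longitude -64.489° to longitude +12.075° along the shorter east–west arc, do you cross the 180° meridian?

Signed shortest Δλ = ((12.075 − -64.489 + 180) mod 360) − 180 = 76.564°.
Going east by 76.564° from -64.489° reaches +12.075° without touching 180°.

No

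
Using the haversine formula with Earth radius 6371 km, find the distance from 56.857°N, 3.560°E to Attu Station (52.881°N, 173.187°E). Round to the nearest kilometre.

Δλ = 173.187 − 3.560 = 169.627°.
Δφ = 52.881 − 56.857 = -3.976°.
a = sin²(Δφ/2) + cos φ₁ · cos φ₂ · sin²(Δλ/2) = 0.328444.
c = 2·atan2(√a, √(1−a)) = 1.22057 rad → d = 6371·c ≈ 7776.24 km.

7776 km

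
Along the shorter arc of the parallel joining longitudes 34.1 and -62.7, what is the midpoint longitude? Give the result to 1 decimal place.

-14.3°

Signed shortest Δλ from +34.1° to -62.7° is -96.8°.
Midpoint longitude = +34.1° + (-96.8°)/2 = +34.1° − 48.4° = -14.3°.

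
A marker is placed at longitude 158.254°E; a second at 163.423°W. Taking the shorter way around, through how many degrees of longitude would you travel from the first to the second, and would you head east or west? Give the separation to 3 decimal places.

Raw difference: -163.423 − 158.254 = -321.677°.
Normalise into (−180°, 180°]: -321.677° + 360° = 38.323°.
Positive ⇒ the second point lies to the east; separation 38.323°.

38.323° east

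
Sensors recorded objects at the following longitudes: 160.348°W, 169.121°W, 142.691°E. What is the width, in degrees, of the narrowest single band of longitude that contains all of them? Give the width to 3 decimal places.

56.961°

Sort the longitudes: -169.121°, -160.348°, +142.691°.
Eastward gaps between consecutive values (wrapping around): 8.773°, 303.039°, 48.188°.
Largest gap = 303.039° ⇒ minimal covering band is its complement: 360° − 303.039° = 56.961°.
Band runs from +142.691° eastward to -160.348°, crossing the antimeridian.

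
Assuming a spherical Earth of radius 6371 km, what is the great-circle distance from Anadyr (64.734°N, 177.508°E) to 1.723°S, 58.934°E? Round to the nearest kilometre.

Δλ = 58.934 − 177.508 = -118.574°.
Δφ = -1.723 − 64.734 = -66.457°.
a = sin²(Δφ/2) + cos φ₁ · cos φ₂ · sin²(Δλ/2) = 0.615622.
c = 2·atan2(√a, √(1−a)) = 1.80415 rad → d = 6371·c ≈ 11494.26 km.

11494 km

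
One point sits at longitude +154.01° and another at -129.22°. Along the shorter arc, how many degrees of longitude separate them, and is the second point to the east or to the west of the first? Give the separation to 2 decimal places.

Raw difference: -129.22 − 154.01 = -283.23°.
Normalise into (−180°, 180°]: -283.23° + 360° = 76.77°.
Positive ⇒ the second point lies to the east; separation 76.77°.

76.77° east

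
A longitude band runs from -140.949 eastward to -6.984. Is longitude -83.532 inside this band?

Yes

Band width going east from -140.949° to -6.984°: ((-6.984 − -140.949) mod 360) = 133.965°.
Offset of -83.532° east of the west edge: ((-83.532 − -140.949) mod 360) = 57.417°.
57.417° ≤ 133.965° ⇒ inside.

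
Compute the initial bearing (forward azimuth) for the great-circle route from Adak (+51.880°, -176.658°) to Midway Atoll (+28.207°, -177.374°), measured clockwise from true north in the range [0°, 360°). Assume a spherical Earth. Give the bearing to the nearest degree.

182°

Δλ = -177.374 − -176.658 = -0.716°.
θ = atan2( sin Δλ · cos φ₂ , cos φ₁ · sin φ₂ − sin φ₁ · cos φ₂ · cos Δλ )
  = atan2(-0.01101, -0.40146) = -178.429° → normalised to [0°, 360°): 181.571°.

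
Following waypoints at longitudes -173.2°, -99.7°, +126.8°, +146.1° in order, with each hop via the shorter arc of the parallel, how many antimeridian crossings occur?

Leg 1: -173.2° → -99.7°, shortest Δλ = 73.5° (east) — does not cross 180°.
Leg 2: -99.7° → +126.8°, shortest Δλ = -133.5° (west) — crosses 180°.
Leg 3: +126.8° → +146.1°, shortest Δλ = 19.3° (east) — does not cross 180°.
Total crossings: 1.

1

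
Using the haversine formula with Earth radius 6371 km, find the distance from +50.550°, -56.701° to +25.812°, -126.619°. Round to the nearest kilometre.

Δλ = -126.619 − -56.701 = -69.918°.
Δφ = 25.812 − 50.550 = -24.738°.
a = sin²(Δφ/2) + cos φ₁ · cos φ₂ · sin²(Δλ/2) = 0.233685.
c = 2·atan2(√a, √(1−a)) = 1.00909 rad → d = 6371·c ≈ 6428.92 km.

6429 km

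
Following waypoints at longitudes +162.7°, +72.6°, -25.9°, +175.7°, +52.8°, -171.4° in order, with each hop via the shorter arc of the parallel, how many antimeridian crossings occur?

Leg 1: +162.7° → +72.6°, shortest Δλ = -90.1° (west) — does not cross 180°.
Leg 2: +72.6° → -25.9°, shortest Δλ = -98.5° (west) — does not cross 180°.
Leg 3: -25.9° → +175.7°, shortest Δλ = -158.4° (west) — crosses 180°.
Leg 4: +175.7° → +52.8°, shortest Δλ = -122.9° (west) — does not cross 180°.
Leg 5: +52.8° → -171.4°, shortest Δλ = 135.8° (east) — crosses 180°.
Total crossings: 2.

2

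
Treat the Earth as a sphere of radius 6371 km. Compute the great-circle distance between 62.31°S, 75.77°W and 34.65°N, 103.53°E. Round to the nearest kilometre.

Δλ = 103.53 − -75.77 = 179.30°.
Δφ = 34.65 − -62.31 = 96.96°.
a = sin²(Δφ/2) + cos φ₁ · cos φ₂ · sin²(Δλ/2) = 0.942845.
c = 2·atan2(√a, √(1−a)) = 2.65877 rad → d = 6371·c ≈ 16939.04 km.

16939 km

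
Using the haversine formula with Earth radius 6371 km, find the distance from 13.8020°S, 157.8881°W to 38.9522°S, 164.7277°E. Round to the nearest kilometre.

4604 km

Δλ = 164.7277 − -157.8881 = 322.6158°; wrapped into (−180°, 180°]: -37.3842°.
Δφ = -38.9522 − -13.8020 = -25.1502°.
a = sin²(Δφ/2) + cos φ₁ · cos φ₂ · sin²(Δλ/2) = 0.124969.
c = 2·atan2(√a, √(1−a)) = 0.72264 rad → d = 6371·c ≈ 4603.94 km.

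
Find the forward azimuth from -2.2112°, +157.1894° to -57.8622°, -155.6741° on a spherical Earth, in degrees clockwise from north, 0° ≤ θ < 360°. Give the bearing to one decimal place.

Δλ = -155.6741 − 157.1894 = -312.8635°; wrapped into (−180°, 180°]: 47.1365°.
θ = atan2( sin Δλ · cos φ₂ , cos φ₁ · sin φ₂ − sin φ₁ · cos φ₂ · cos Δλ )
  = atan2(0.38991, -0.83218) = 154.895° → normalised to [0°, 360°): 154.895°.

154.9°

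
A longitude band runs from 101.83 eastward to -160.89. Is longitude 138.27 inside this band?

Band width going east from +101.83° to -160.89°: ((-160.89 − 101.83) mod 360) = 97.28°.
Offset of +138.27° east of the west edge: ((138.27 − 101.83) mod 360) = 36.44°.
36.44° ≤ 97.28° ⇒ inside.

Yes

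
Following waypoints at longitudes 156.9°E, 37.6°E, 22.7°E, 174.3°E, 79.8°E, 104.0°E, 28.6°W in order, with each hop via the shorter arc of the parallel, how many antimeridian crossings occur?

0

Leg 1: +156.9° → +37.6°, shortest Δλ = -119.3° (west) — does not cross 180°.
Leg 2: +37.6° → +22.7°, shortest Δλ = -14.9° (west) — does not cross 180°.
Leg 3: +22.7° → +174.3°, shortest Δλ = 151.6° (east) — does not cross 180°.
Leg 4: +174.3° → +79.8°, shortest Δλ = -94.5° (west) — does not cross 180°.
Leg 5: +79.8° → +104.0°, shortest Δλ = 24.2° (east) — does not cross 180°.
Leg 6: +104.0° → -28.6°, shortest Δλ = -132.6° (west) — does not cross 180°.
Total crossings: 0.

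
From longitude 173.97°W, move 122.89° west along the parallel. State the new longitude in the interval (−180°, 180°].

Start at -173.97°; shift −122.89° → -296.86°.
-296.86° lies outside (−180°, 180°]; add 360° → +63.14°.

63.14°E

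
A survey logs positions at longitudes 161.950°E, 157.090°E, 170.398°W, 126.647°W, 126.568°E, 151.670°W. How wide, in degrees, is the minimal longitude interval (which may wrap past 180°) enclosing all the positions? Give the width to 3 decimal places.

106.785°

Sort the longitudes: -170.398°, -151.670°, -126.647°, +126.568°, +157.090°, +161.950°.
Eastward gaps between consecutive values (wrapping around): 18.728°, 25.023°, 253.215°, 30.522°, 4.860°, 27.652°.
Largest gap = 253.215° ⇒ minimal covering band is its complement: 360° − 253.215° = 106.785°.
Band runs from +126.568° eastward to -126.647°, crossing the antimeridian.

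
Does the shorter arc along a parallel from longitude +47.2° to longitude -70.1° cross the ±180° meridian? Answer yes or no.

Signed shortest Δλ = ((-70.1 − 47.2 + 180) mod 360) − 180 = -117.3°.
Going west by 117.3° from +47.2° reaches -70.1° without touching 180°.

No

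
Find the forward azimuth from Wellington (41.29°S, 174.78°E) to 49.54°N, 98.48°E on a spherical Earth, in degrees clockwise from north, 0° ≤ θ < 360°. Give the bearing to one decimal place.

316.9°

Δλ = 98.48 − 174.78 = -76.30°.
θ = atan2( sin Δλ · cos φ₂ , cos φ₁ · sin φ₂ − sin φ₁ · cos φ₂ · cos Δλ )
  = atan2(-0.63045, 0.67311) = -43.126° → normalised to [0°, 360°): 316.874°.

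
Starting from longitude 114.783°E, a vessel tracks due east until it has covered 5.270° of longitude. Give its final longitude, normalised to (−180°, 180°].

Start at +114.783°; shift +5.270° → +120.053°.
+120.053° already lies in (−180°, 180°].

120.053°E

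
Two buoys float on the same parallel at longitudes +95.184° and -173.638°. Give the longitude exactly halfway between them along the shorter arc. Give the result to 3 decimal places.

Signed shortest Δλ from +95.184° to -173.638° is +91.178°.
Midpoint longitude = +95.184° + (+91.178°)/2 = +95.184° + 45.589° = +140.773°.
(The naïve average (+95.184 + -173.638)/2 = -39.227° is on the wrong side of the globe.)

+140.773°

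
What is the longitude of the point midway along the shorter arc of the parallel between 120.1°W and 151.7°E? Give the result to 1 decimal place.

164.2°W

Signed shortest Δλ from -120.1° to +151.7° is -88.2°.
Midpoint longitude = -120.1° + (-88.2°)/2 = -120.1° − 44.1° = -164.2°.
(The naïve average (-120.1 + +151.7)/2 = 15.8° is on the wrong side of the globe.)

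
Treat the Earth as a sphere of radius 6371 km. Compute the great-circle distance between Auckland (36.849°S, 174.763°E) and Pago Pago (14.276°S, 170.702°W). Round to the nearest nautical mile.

Δλ = -170.702 − 174.763 = -345.465°; wrapped into (−180°, 180°]: 14.535°.
Δφ = -14.276 − -36.849 = 22.573°.
a = sin²(Δφ/2) + cos φ₁ · cos φ₂ · sin²(Δλ/2) = 0.050715.
c = 2·atan2(√a, √(1−a)) = 0.45429 rad → d = 6371·c ≈ 2894.31 km ≈ 1562.80 nmi.

1563 nmi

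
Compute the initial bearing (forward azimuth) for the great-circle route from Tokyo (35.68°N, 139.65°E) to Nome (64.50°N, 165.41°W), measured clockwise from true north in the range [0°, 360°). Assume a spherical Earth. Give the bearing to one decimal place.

30.9°

Δλ = -165.41 − 139.65 = -305.06°; wrapped into (−180°, 180°]: 54.94°.
θ = atan2( sin Δλ · cos φ₂ , cos φ₁ · sin φ₂ − sin φ₁ · cos φ₂ · cos Δλ )
  = atan2(0.35240, 0.58892) = 30.895° → normalised to [0°, 360°): 30.895°.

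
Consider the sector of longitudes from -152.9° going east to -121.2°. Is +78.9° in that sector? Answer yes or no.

Band width going east from -152.9° to -121.2°: ((-121.2 − -152.9) mod 360) = 31.7°.
Offset of +78.9° east of the west edge: ((78.9 − -152.9) mod 360) = 231.8°.
231.8° > 31.7° ⇒ outside.

No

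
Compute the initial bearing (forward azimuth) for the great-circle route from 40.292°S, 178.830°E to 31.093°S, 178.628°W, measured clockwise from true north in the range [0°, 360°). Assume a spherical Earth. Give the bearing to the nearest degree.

13°

Δλ = -178.628 − 178.830 = -357.458°; wrapped into (−180°, 180°]: 2.542°.
θ = atan2( sin Δλ · cos φ₂ , cos φ₁ · sin φ₂ − sin φ₁ · cos φ₂ · cos Δλ )
  = atan2(0.03798, 0.15932) = 13.408° → normalised to [0°, 360°): 13.408°.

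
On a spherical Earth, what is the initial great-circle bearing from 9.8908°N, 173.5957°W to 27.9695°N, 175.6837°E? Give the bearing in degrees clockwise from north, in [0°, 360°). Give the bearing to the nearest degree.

332°

Δλ = 175.6837 − -173.5957 = 349.2794°; wrapped into (−180°, 180°]: -10.7206°.
θ = atan2( sin Δλ · cos φ₂ , cos φ₁ · sin φ₂ − sin φ₁ · cos φ₂ · cos Δλ )
  = atan2(-0.16429, 0.31297) = -27.697° → normalised to [0°, 360°): 332.303°.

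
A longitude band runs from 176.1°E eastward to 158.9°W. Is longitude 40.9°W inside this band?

Band width going east from +176.1° to -158.9°: ((-158.9 − 176.1) mod 360) = 25.0°.
Offset of -40.9° east of the west edge: ((-40.9 − 176.1) mod 360) = 143.0°.
143.0° > 25.0° ⇒ outside.

No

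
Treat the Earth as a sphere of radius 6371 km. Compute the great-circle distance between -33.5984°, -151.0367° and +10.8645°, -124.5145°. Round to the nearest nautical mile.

3070 nmi

Δλ = -124.5145 − -151.0367 = 26.5222°.
Δφ = 10.8645 − -33.5984 = 44.4629°.
a = sin²(Δφ/2) + cos φ₁ · cos φ₂ · sin²(Δλ/2) = 0.186191.
c = 2·atan2(√a, √(1−a)) = 0.89231 rad → d = 6371·c ≈ 5684.88 km ≈ 3069.59 nmi.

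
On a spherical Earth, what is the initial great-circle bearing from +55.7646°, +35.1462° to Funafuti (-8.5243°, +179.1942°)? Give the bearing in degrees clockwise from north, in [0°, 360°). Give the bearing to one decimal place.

45.1°

Δλ = 179.1942 − 35.1462 = 144.0480°.
θ = atan2( sin Δλ · cos φ₂ , cos φ₁ · sin φ₂ − sin φ₁ · cos φ₂ · cos Δλ )
  = atan2(0.58062, 0.57846) = 45.107° → normalised to [0°, 360°): 45.107°.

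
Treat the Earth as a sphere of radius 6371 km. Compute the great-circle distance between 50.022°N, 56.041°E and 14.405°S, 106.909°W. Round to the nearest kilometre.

Δλ = -106.909 − 56.041 = -162.950°.
Δφ = -14.405 − 50.022 = -64.427°.
a = sin²(Δφ/2) + cos φ₁ · cos φ₂ · sin²(Δλ/2) = 0.892789.
c = 2·atan2(√a, √(1−a)) = 2.47443 rad → d = 6371·c ≈ 15764.57 km.

15765 km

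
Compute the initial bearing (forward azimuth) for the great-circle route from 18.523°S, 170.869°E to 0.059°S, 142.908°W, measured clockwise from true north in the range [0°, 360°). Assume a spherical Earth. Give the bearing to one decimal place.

73.1°

Δλ = -142.908 − 170.869 = -313.777°; wrapped into (−180°, 180°]: 46.223°.
θ = atan2( sin Δλ · cos φ₂ , cos φ₁ · sin φ₂ − sin φ₁ · cos φ₂ · cos Δλ )
  = atan2(0.72204, 0.21882) = 73.140° → normalised to [0°, 360°): 73.140°.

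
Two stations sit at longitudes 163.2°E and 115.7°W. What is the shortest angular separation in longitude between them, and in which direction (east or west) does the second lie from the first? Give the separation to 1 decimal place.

Raw difference: -115.7 − 163.2 = -278.9°.
Normalise into (−180°, 180°]: -278.9° + 360° = 81.1°.
Positive ⇒ the second point lies to the east; separation 81.1°.

81.1° east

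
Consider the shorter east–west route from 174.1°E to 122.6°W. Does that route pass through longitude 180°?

Yes

Naïve |-122.6 − 174.1| = 296.7° > 180°, so the shorter arc goes the other way round — across 180°.
Signed shortest Δλ = ((-122.6 − 174.1 + 180) mod 360) − 180 = 63.3°.
Going east by 63.3° from +174.1° passes through 180° before reaching -122.6°.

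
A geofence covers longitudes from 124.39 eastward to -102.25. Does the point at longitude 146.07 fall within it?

Band width going east from +124.39° to -102.25°: ((-102.25 − 124.39) mod 360) = 133.36°.
Offset of +146.07° east of the west edge: ((146.07 − 124.39) mod 360) = 21.68°.
21.68° ≤ 133.36° ⇒ inside.

Yes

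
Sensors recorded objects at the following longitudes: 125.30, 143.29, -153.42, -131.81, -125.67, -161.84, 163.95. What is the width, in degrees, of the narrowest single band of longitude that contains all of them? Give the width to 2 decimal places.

109.03°

Sort the longitudes: -161.84°, -153.42°, -131.81°, -125.67°, +125.30°, +143.29°, +163.95°.
Eastward gaps between consecutive values (wrapping around): 8.42°, 21.61°, 6.14°, 250.97°, 17.99°, 20.66°, 34.21°.
Largest gap = 250.97° ⇒ minimal covering band is its complement: 360° − 250.97° = 109.03°.
Band runs from +125.30° eastward to -125.67°, crossing the antimeridian.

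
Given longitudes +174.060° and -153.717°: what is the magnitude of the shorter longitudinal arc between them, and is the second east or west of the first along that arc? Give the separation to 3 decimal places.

Raw difference: -153.717 − 174.060 = -327.777°.
Normalise into (−180°, 180°]: -327.777° + 360° = 32.223°.
Positive ⇒ the second point lies to the east; separation 32.223°.

32.223° east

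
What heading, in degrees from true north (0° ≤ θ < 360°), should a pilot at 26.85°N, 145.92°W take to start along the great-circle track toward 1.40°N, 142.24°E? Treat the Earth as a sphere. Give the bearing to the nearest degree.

Δλ = 142.24 − -145.92 = 288.16°; wrapped into (−180°, 180°]: -71.84°.
θ = atan2( sin Δλ · cos φ₂ , cos φ₁ · sin φ₂ − sin φ₁ · cos φ₂ · cos Δλ )
  = atan2(-0.94991, -0.11893) = -97.136° → normalised to [0°, 360°): 262.864°.

263°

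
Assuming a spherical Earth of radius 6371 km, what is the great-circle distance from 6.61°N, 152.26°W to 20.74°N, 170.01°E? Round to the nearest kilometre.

Δλ = 170.01 − -152.26 = 322.27°; wrapped into (−180°, 180°]: -37.73°.
Δφ = 20.74 − 6.61 = 14.13°.
a = sin²(Δφ/2) + cos φ₁ · cos φ₂ · sin²(Δλ/2) = 0.112251.
c = 2·atan2(√a, √(1−a)) = 0.68329 rad → d = 6371·c ≈ 4353.26 km.

4353 km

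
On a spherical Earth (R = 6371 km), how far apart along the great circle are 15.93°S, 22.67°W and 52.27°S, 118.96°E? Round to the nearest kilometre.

Δλ = 118.96 − -22.67 = 141.63°.
Δφ = -52.27 − -15.93 = -36.34°.
a = sin²(Δφ/2) + cos φ₁ · cos φ₂ · sin²(Δλ/2) = 0.622138.
c = 2·atan2(√a, √(1−a)) = 1.81757 rad → d = 6371·c ≈ 11579.73 km.

11580 km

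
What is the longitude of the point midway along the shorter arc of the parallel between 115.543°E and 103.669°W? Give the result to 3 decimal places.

Signed shortest Δλ from +115.543° to -103.669° is +140.788°.
Midpoint longitude = +115.543° + (+140.788°)/2 = +115.543° + 70.394° = +185.937°.
Normalise into (−180°, 180°]: -174.063°.
(The naïve average (+115.543 + -103.669)/2 = 5.937° is on the wrong side of the globe.)

174.063°W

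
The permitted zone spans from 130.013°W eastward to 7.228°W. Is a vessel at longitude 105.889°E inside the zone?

Band width going east from -130.013° to -7.228°: ((-7.228 − -130.013) mod 360) = 122.785°.
Offset of +105.889° east of the west edge: ((105.889 − -130.013) mod 360) = 235.902°.
235.902° > 122.785° ⇒ outside.

No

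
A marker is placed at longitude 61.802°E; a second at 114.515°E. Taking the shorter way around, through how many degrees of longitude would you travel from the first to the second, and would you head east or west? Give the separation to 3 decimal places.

Raw difference: 114.515 − 61.802 = 52.713°.
Normalise into (−180°, 180°]: 52.713° stays 52.713°.
Positive ⇒ the second point lies to the east; separation 52.713°.

52.713° east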